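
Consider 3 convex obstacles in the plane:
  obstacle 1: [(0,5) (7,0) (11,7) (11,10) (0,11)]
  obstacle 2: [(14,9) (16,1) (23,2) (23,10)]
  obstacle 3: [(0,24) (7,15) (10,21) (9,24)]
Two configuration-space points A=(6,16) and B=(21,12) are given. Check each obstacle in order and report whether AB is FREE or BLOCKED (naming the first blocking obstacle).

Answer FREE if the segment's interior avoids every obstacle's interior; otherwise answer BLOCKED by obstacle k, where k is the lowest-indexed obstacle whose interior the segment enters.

Obstacle 1 [(0,5) (7,0) (11,7) (11,10) (0,11)]:
  edge (0,5)–(7,0): clear
  edge (7,0)–(11,7): clear
  edge (11,7)–(11,10): clear
  edge (11,10)–(0,11): clear
  edge (0,11)–(0,5): clear
  midpoint (27/2,14) outside
  → clear
Obstacle 2 [(14,9) (16,1) (23,2) (23,10)]:
  edge (14,9)–(16,1): clear
  edge (16,1)–(23,2): clear
  edge (23,2)–(23,10): clear
  edge (23,10)–(14,9): clear
  midpoint (27/2,14) outside
  → clear
Obstacle 3 [(0,24) (7,15) (10,21) (9,24)]:
  edge (0,24)–(7,15): crosses AB
  edge (7,15)–(10,21): crosses AB
  edge (10,21)–(9,24): clear
  edge (9,24)–(0,24): clear
  → BLOCKED

BLOCKED by obstacle 3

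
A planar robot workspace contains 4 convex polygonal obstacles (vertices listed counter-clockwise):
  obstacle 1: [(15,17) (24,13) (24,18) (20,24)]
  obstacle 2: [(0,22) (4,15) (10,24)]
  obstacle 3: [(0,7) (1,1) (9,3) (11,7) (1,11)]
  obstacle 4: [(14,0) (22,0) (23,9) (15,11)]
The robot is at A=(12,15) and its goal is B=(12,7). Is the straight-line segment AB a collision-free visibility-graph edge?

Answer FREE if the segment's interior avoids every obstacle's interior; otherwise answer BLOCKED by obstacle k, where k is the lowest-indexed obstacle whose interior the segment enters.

Obstacle 1 [(15,17) (24,13) (24,18) (20,24)]:
  edge (15,17)–(24,13): clear
  edge (24,13)–(24,18): clear
  edge (24,18)–(20,24): clear
  edge (20,24)–(15,17): clear
  midpoint (12,11) outside
  → clear
Obstacle 2 [(0,22) (4,15) (10,24)]:
  edge (0,22)–(4,15): clear
  edge (4,15)–(10,24): clear
  edge (10,24)–(0,22): clear
  midpoint (12,11) outside
  → clear
Obstacle 3 [(0,7) (1,1) (9,3) (11,7) (1,11)]:
  edge (0,7)–(1,1): clear
  edge (1,1)–(9,3): clear
  edge (9,3)–(11,7): clear
  edge (11,7)–(1,11): clear
  edge (1,11)–(0,7): clear
  midpoint (12,11) outside
  → clear
Obstacle 4 [(14,0) (22,0) (23,9) (15,11)]:
  edge (14,0)–(22,0): clear
  edge (22,0)–(23,9): clear
  edge (23,9)–(15,11): clear
  edge (15,11)–(14,0): clear
  midpoint (12,11) outside
  → clear

FREE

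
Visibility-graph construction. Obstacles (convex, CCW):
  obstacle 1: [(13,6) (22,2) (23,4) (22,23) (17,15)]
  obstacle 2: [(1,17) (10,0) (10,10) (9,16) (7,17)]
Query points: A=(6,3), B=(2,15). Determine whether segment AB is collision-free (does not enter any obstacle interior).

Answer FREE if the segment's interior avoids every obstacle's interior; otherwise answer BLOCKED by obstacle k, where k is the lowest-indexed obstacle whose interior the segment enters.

FREE

Obstacle 1 [(13,6) (22,2) (23,4) (22,23) (17,15)]:
  edge (13,6)–(22,2): clear
  edge (22,2)–(23,4): clear
  edge (23,4)–(22,23): clear
  edge (22,23)–(17,15): clear
  edge (17,15)–(13,6): clear
  midpoint (4,9) outside
  → clear
Obstacle 2 [(1,17) (10,0) (10,10) (9,16) (7,17)]:
  edge (1,17)–(10,0): clear
  edge (10,0)–(10,10): clear
  edge (10,10)–(9,16): clear
  edge (9,16)–(7,17): clear
  edge (7,17)–(1,17): clear
  midpoint (4,9) outside
  → clear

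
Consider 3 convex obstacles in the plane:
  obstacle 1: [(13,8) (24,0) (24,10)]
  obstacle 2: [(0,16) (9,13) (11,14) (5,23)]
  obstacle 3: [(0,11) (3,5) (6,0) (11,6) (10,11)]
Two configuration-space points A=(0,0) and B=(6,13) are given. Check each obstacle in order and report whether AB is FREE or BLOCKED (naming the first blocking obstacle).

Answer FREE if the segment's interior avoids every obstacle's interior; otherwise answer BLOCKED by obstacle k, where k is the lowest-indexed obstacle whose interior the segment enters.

BLOCKED by obstacle 3

Obstacle 1 [(13,8) (24,0) (24,10)]:
  edge (13,8)–(24,0): clear
  edge (24,0)–(24,10): clear
  edge (24,10)–(13,8): clear
  midpoint (3,13/2) outside
  → clear
Obstacle 2 [(0,16) (9,13) (11,14) (5,23)]:
  edge (0,16)–(9,13): clear
  edge (9,13)–(11,14): clear
  edge (11,14)–(5,23): clear
  edge (5,23)–(0,16): clear
  midpoint (3,13/2) outside
  → clear
Obstacle 3 [(0,11) (3,5) (6,0) (11,6) (10,11)]:
  edge (0,11)–(3,5): crosses AB
  edge (3,5)–(6,0): clear
  edge (6,0)–(11,6): clear
  edge (11,6)–(10,11): clear
  edge (10,11)–(0,11): crosses AB
  → BLOCKED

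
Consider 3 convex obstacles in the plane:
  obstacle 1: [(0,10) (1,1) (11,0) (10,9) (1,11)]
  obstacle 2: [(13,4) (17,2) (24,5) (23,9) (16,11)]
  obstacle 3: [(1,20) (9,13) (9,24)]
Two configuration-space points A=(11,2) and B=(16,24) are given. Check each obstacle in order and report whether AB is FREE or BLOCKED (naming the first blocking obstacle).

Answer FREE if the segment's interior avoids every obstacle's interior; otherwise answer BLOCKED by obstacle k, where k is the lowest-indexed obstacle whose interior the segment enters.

FREE

Obstacle 1 [(0,10) (1,1) (11,0) (10,9) (1,11)]:
  edge (0,10)–(1,1): clear
  edge (1,1)–(11,0): clear
  edge (11,0)–(10,9): clear
  edge (10,9)–(1,11): clear
  edge (1,11)–(0,10): clear
  midpoint (27/2,13) outside
  → clear
Obstacle 2 [(13,4) (17,2) (24,5) (23,9) (16,11)]:
  edge (13,4)–(17,2): clear
  edge (17,2)–(24,5): clear
  edge (24,5)–(23,9): clear
  edge (23,9)–(16,11): clear
  edge (16,11)–(13,4): clear
  midpoint (27/2,13) outside
  → clear
Obstacle 3 [(1,20) (9,13) (9,24)]:
  edge (1,20)–(9,13): clear
  edge (9,13)–(9,24): clear
  edge (9,24)–(1,20): clear
  midpoint (27/2,13) outside
  → clear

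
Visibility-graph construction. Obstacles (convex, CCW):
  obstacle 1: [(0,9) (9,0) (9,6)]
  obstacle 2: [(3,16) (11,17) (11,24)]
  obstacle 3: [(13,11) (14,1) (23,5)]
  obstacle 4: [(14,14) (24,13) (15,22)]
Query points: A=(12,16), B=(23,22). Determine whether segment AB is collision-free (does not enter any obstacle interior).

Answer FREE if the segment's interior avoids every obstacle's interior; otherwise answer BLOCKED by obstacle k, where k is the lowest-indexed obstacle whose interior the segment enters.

Obstacle 1 [(0,9) (9,0) (9,6)]:
  edge (0,9)–(9,0): clear
  edge (9,0)–(9,6): clear
  edge (9,6)–(0,9): clear
  midpoint (35/2,19) outside
  → clear
Obstacle 2 [(3,16) (11,17) (11,24)]:
  edge (3,16)–(11,17): clear
  edge (11,17)–(11,24): clear
  edge (11,24)–(3,16): clear
  midpoint (35/2,19) outside
  → clear
Obstacle 3 [(13,11) (14,1) (23,5)]:
  edge (13,11)–(14,1): clear
  edge (14,1)–(23,5): clear
  edge (23,5)–(13,11): clear
  midpoint (35/2,19) outside
  → clear
Obstacle 4 [(14,14) (24,13) (15,22)]:
  edge (14,14)–(24,13): clear
  edge (24,13)–(15,22): crosses AB
  edge (15,22)–(14,14): crosses AB
  → BLOCKED

BLOCKED by obstacle 4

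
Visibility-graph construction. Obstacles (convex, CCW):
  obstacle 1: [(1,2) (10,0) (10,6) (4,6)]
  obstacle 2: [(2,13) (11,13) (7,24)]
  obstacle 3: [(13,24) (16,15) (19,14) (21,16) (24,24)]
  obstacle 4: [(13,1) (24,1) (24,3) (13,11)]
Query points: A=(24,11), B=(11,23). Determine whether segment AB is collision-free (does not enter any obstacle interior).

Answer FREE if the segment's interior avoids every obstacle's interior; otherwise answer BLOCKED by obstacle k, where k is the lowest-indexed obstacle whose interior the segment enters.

Obstacle 1 [(1,2) (10,0) (10,6) (4,6)]:
  edge (1,2)–(10,0): clear
  edge (10,0)–(10,6): clear
  edge (10,6)–(4,6): clear
  edge (4,6)–(1,2): clear
  midpoint (35/2,17) outside
  → clear
Obstacle 2 [(2,13) (11,13) (7,24)]:
  edge (2,13)–(11,13): clear
  edge (11,13)–(7,24): clear
  edge (7,24)–(2,13): clear
  midpoint (35/2,17) outside
  → clear
Obstacle 3 [(13,24) (16,15) (19,14) (21,16) (24,24)]:
  edge (13,24)–(16,15): crosses AB
  edge (16,15)–(19,14): clear
  edge (19,14)–(21,16): crosses AB
  edge (21,16)–(24,24): clear
  edge (24,24)–(13,24): clear
  → BLOCKED
Obstacle 4 [(13,1) (24,1) (24,3) (13,11)]:
  edge (13,1)–(24,1): clear
  edge (24,1)–(24,3): clear
  edge (24,3)–(13,11): clear
  edge (13,11)–(13,1): clear
  midpoint (35/2,17) outside
  → clear

BLOCKED by obstacle 3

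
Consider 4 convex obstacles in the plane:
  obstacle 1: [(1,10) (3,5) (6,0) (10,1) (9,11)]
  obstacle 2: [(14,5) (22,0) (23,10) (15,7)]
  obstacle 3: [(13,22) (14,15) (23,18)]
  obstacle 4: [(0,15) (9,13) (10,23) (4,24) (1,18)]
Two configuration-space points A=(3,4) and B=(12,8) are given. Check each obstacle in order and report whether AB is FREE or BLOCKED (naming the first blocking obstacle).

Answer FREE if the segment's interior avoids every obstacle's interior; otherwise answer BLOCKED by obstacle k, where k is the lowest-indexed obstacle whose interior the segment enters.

BLOCKED by obstacle 1

Obstacle 1 [(1,10) (3,5) (6,0) (10,1) (9,11)]:
  edge (1,10)–(3,5): clear
  edge (3,5)–(6,0): crosses AB
  edge (6,0)–(10,1): clear
  edge (10,1)–(9,11): crosses AB
  edge (9,11)–(1,10): clear
  → BLOCKED
Obstacle 2 [(14,5) (22,0) (23,10) (15,7)]:
  edge (14,5)–(22,0): clear
  edge (22,0)–(23,10): clear
  edge (23,10)–(15,7): clear
  edge (15,7)–(14,5): clear
  midpoint (15/2,6) outside
  → clear
Obstacle 3 [(13,22) (14,15) (23,18)]:
  edge (13,22)–(14,15): clear
  edge (14,15)–(23,18): clear
  edge (23,18)–(13,22): clear
  midpoint (15/2,6) outside
  → clear
Obstacle 4 [(0,15) (9,13) (10,23) (4,24) (1,18)]:
  edge (0,15)–(9,13): clear
  edge (9,13)–(10,23): clear
  edge (10,23)–(4,24): clear
  edge (4,24)–(1,18): clear
  edge (1,18)–(0,15): clear
  midpoint (15/2,6) outside
  → clear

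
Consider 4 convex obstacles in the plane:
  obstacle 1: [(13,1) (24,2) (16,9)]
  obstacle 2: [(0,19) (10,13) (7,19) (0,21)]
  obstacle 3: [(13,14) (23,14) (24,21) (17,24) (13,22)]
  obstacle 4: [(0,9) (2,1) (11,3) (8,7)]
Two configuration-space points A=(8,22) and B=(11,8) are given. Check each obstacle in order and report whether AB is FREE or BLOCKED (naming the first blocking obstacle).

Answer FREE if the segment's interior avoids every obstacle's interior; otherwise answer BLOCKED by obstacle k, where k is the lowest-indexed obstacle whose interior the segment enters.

Obstacle 1 [(13,1) (24,2) (16,9)]:
  edge (13,1)–(24,2): clear
  edge (24,2)–(16,9): clear
  edge (16,9)–(13,1): clear
  midpoint (19/2,15) outside
  → clear
Obstacle 2 [(0,19) (10,13) (7,19) (0,21)]:
  edge (0,19)–(10,13): crosses AB
  edge (10,13)–(7,19): crosses AB
  edge (7,19)–(0,21): clear
  edge (0,21)–(0,19): clear
  → BLOCKED
Obstacle 3 [(13,14) (23,14) (24,21) (17,24) (13,22)]:
  edge (13,14)–(23,14): clear
  edge (23,14)–(24,21): clear
  edge (24,21)–(17,24): clear
  edge (17,24)–(13,22): clear
  edge (13,22)–(13,14): clear
  midpoint (19/2,15) outside
  → clear
Obstacle 4 [(0,9) (2,1) (11,3) (8,7)]:
  edge (0,9)–(2,1): clear
  edge (2,1)–(11,3): clear
  edge (11,3)–(8,7): clear
  edge (8,7)–(0,9): clear
  midpoint (19/2,15) outside
  → clear

BLOCKED by obstacle 2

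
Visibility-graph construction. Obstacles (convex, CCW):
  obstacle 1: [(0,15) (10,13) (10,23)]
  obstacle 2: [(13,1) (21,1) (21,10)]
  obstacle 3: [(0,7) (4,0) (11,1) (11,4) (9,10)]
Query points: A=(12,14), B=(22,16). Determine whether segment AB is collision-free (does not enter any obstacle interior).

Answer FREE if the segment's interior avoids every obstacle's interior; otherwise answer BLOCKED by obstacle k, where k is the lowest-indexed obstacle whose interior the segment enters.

FREE

Obstacle 1 [(0,15) (10,13) (10,23)]:
  edge (0,15)–(10,13): clear
  edge (10,13)–(10,23): clear
  edge (10,23)–(0,15): clear
  midpoint (17,15) outside
  → clear
Obstacle 2 [(13,1) (21,1) (21,10)]:
  edge (13,1)–(21,1): clear
  edge (21,1)–(21,10): clear
  edge (21,10)–(13,1): clear
  midpoint (17,15) outside
  → clear
Obstacle 3 [(0,7) (4,0) (11,1) (11,4) (9,10)]:
  edge (0,7)–(4,0): clear
  edge (4,0)–(11,1): clear
  edge (11,1)–(11,4): clear
  edge (11,4)–(9,10): clear
  edge (9,10)–(0,7): clear
  midpoint (17,15) outside
  → clear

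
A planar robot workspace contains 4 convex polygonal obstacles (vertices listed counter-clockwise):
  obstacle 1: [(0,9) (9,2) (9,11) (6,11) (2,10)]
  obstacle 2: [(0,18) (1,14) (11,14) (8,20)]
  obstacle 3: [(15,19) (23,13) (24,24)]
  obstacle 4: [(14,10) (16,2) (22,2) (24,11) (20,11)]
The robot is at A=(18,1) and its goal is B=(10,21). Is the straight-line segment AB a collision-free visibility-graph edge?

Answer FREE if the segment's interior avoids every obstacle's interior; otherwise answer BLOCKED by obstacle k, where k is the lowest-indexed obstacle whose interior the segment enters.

BLOCKED by obstacle 4

Obstacle 1 [(0,9) (9,2) (9,11) (6,11) (2,10)]:
  edge (0,9)–(9,2): clear
  edge (9,2)–(9,11): clear
  edge (9,11)–(6,11): clear
  edge (6,11)–(2,10): clear
  edge (2,10)–(0,9): clear
  midpoint (14,11) outside
  → clear
Obstacle 2 [(0,18) (1,14) (11,14) (8,20)]:
  edge (0,18)–(1,14): clear
  edge (1,14)–(11,14): clear
  edge (11,14)–(8,20): clear
  edge (8,20)–(0,18): clear
  midpoint (14,11) outside
  → clear
Obstacle 3 [(15,19) (23,13) (24,24)]:
  edge (15,19)–(23,13): clear
  edge (23,13)–(24,24): clear
  edge (24,24)–(15,19): clear
  midpoint (14,11) outside
  → clear
Obstacle 4 [(14,10) (16,2) (22,2) (24,11) (20,11)]:
  edge (14,10)–(16,2): clear
  edge (16,2)–(22,2): crosses AB
  edge (22,2)–(24,11): clear
  edge (24,11)–(20,11): clear
  edge (20,11)–(14,10): crosses AB
  → BLOCKED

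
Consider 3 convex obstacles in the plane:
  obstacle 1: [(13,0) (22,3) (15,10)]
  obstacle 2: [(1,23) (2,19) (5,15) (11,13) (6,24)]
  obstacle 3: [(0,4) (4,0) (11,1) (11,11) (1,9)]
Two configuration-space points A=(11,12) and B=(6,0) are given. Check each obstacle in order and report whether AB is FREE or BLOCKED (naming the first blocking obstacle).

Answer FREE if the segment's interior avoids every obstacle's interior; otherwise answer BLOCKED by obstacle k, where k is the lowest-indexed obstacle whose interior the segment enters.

BLOCKED by obstacle 3

Obstacle 1 [(13,0) (22,3) (15,10)]:
  edge (13,0)–(22,3): clear
  edge (22,3)–(15,10): clear
  edge (15,10)–(13,0): clear
  midpoint (17/2,6) outside
  → clear
Obstacle 2 [(1,23) (2,19) (5,15) (11,13) (6,24)]:
  edge (1,23)–(2,19): clear
  edge (2,19)–(5,15): clear
  edge (5,15)–(11,13): clear
  edge (11,13)–(6,24): clear
  edge (6,24)–(1,23): clear
  midpoint (17/2,6) outside
  → clear
Obstacle 3 [(0,4) (4,0) (11,1) (11,11) (1,9)]:
  edge (0,4)–(4,0): clear
  edge (4,0)–(11,1): crosses AB
  edge (11,1)–(11,11): clear
  edge (11,11)–(1,9): crosses AB
  edge (1,9)–(0,4): clear
  → BLOCKED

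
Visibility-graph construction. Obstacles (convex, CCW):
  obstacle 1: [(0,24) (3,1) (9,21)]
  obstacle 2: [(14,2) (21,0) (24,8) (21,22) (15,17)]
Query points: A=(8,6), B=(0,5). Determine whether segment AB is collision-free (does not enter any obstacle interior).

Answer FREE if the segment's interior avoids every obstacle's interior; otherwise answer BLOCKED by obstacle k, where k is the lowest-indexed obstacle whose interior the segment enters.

BLOCKED by obstacle 1

Obstacle 1 [(0,24) (3,1) (9,21)]:
  edge (0,24)–(3,1): crosses AB
  edge (3,1)–(9,21): crosses AB
  edge (9,21)–(0,24): clear
  → BLOCKED
Obstacle 2 [(14,2) (21,0) (24,8) (21,22) (15,17)]:
  edge (14,2)–(21,0): clear
  edge (21,0)–(24,8): clear
  edge (24,8)–(21,22): clear
  edge (21,22)–(15,17): clear
  edge (15,17)–(14,2): clear
  midpoint (4,11/2) outside
  → clear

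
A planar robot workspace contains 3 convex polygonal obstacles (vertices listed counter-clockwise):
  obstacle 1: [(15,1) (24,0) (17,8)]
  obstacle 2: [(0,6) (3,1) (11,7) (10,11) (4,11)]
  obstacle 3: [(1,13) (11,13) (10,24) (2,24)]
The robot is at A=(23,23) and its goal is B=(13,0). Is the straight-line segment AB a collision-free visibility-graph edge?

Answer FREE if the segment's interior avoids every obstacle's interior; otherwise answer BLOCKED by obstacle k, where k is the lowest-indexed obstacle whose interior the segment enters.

Obstacle 1 [(15,1) (24,0) (17,8)]:
  edge (15,1)–(24,0): clear
  edge (24,0)–(17,8): clear
  edge (17,8)–(15,1): clear
  midpoint (18,23/2) outside
  → clear
Obstacle 2 [(0,6) (3,1) (11,7) (10,11) (4,11)]:
  edge (0,6)–(3,1): clear
  edge (3,1)–(11,7): clear
  edge (11,7)–(10,11): clear
  edge (10,11)–(4,11): clear
  edge (4,11)–(0,6): clear
  midpoint (18,23/2) outside
  → clear
Obstacle 3 [(1,13) (11,13) (10,24) (2,24)]:
  edge (1,13)–(11,13): clear
  edge (11,13)–(10,24): clear
  edge (10,24)–(2,24): clear
  edge (2,24)–(1,13): clear
  midpoint (18,23/2) outside
  → clear

FREE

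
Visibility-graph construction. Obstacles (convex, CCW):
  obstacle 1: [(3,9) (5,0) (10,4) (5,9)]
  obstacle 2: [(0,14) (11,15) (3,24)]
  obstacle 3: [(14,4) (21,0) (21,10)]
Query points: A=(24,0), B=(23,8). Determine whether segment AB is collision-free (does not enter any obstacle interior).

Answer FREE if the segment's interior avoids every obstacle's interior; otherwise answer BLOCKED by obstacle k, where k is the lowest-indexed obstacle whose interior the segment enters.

FREE

Obstacle 1 [(3,9) (5,0) (10,4) (5,9)]:
  edge (3,9)–(5,0): clear
  edge (5,0)–(10,4): clear
  edge (10,4)–(5,9): clear
  edge (5,9)–(3,9): clear
  midpoint (47/2,4) outside
  → clear
Obstacle 2 [(0,14) (11,15) (3,24)]:
  edge (0,14)–(11,15): clear
  edge (11,15)–(3,24): clear
  edge (3,24)–(0,14): clear
  midpoint (47/2,4) outside
  → clear
Obstacle 3 [(14,4) (21,0) (21,10)]:
  edge (14,4)–(21,0): clear
  edge (21,0)–(21,10): clear
  edge (21,10)–(14,4): clear
  midpoint (47/2,4) outside
  → clear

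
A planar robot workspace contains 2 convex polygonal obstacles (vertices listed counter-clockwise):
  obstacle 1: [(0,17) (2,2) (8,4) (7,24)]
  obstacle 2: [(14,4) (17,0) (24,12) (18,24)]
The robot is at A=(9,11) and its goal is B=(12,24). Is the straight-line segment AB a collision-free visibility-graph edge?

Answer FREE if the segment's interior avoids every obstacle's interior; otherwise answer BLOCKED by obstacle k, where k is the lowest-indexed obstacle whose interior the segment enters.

Obstacle 1 [(0,17) (2,2) (8,4) (7,24)]:
  edge (0,17)–(2,2): clear
  edge (2,2)–(8,4): clear
  edge (8,4)–(7,24): clear
  edge (7,24)–(0,17): clear
  midpoint (21/2,35/2) outside
  → clear
Obstacle 2 [(14,4) (17,0) (24,12) (18,24)]:
  edge (14,4)–(17,0): clear
  edge (17,0)–(24,12): clear
  edge (24,12)–(18,24): clear
  edge (18,24)–(14,4): clear
  midpoint (21/2,35/2) outside
  → clear

FREE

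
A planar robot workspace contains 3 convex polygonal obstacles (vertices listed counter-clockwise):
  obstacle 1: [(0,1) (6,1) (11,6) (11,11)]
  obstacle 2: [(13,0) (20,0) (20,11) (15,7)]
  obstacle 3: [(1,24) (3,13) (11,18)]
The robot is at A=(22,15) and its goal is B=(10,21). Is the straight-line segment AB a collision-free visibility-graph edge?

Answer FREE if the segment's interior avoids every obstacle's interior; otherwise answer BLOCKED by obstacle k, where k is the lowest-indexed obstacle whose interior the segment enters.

FREE

Obstacle 1 [(0,1) (6,1) (11,6) (11,11)]:
  edge (0,1)–(6,1): clear
  edge (6,1)–(11,6): clear
  edge (11,6)–(11,11): clear
  edge (11,11)–(0,1): clear
  midpoint (16,18) outside
  → clear
Obstacle 2 [(13,0) (20,0) (20,11) (15,7)]:
  edge (13,0)–(20,0): clear
  edge (20,0)–(20,11): clear
  edge (20,11)–(15,7): clear
  edge (15,7)–(13,0): clear
  midpoint (16,18) outside
  → clear
Obstacle 3 [(1,24) (3,13) (11,18)]:
  edge (1,24)–(3,13): clear
  edge (3,13)–(11,18): clear
  edge (11,18)–(1,24): clear
  midpoint (16,18) outside
  → clear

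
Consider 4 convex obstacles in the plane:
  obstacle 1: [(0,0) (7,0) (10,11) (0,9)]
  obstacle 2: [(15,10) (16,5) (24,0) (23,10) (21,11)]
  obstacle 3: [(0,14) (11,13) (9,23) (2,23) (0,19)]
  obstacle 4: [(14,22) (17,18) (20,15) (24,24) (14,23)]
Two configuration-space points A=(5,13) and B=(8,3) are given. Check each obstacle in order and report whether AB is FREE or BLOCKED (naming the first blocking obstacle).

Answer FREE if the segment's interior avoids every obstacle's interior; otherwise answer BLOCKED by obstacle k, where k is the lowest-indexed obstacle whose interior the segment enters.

Obstacle 1 [(0,0) (7,0) (10,11) (0,9)]:
  edge (0,0)–(7,0): clear
  edge (7,0)–(10,11): crosses AB
  edge (10,11)–(0,9): crosses AB
  edge (0,9)–(0,0): clear
  → BLOCKED
Obstacle 2 [(15,10) (16,5) (24,0) (23,10) (21,11)]:
  edge (15,10)–(16,5): clear
  edge (16,5)–(24,0): clear
  edge (24,0)–(23,10): clear
  edge (23,10)–(21,11): clear
  edge (21,11)–(15,10): clear
  midpoint (13/2,8) outside
  → clear
Obstacle 3 [(0,14) (11,13) (9,23) (2,23) (0,19)]:
  edge (0,14)–(11,13): clear
  edge (11,13)–(9,23): clear
  edge (9,23)–(2,23): clear
  edge (2,23)–(0,19): clear
  edge (0,19)–(0,14): clear
  midpoint (13/2,8) outside
  → clear
Obstacle 4 [(14,22) (17,18) (20,15) (24,24) (14,23)]:
  edge (14,22)–(17,18): clear
  edge (17,18)–(20,15): clear
  edge (20,15)–(24,24): clear
  edge (24,24)–(14,23): clear
  edge (14,23)–(14,22): clear
  midpoint (13/2,8) outside
  → clear

BLOCKED by obstacle 1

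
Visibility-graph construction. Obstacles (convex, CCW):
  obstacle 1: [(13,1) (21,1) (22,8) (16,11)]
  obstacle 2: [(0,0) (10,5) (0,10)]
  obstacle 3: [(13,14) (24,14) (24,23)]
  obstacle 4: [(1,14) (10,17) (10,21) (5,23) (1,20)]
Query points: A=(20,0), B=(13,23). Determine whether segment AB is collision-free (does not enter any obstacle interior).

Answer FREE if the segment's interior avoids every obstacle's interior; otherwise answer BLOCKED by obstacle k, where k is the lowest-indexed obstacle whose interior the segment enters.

Obstacle 1 [(13,1) (21,1) (22,8) (16,11)]:
  edge (13,1)–(21,1): crosses AB
  edge (21,1)–(22,8): clear
  edge (22,8)–(16,11): crosses AB
  edge (16,11)–(13,1): clear
  → BLOCKED
Obstacle 2 [(0,0) (10,5) (0,10)]:
  edge (0,0)–(10,5): clear
  edge (10,5)–(0,10): clear
  edge (0,10)–(0,0): clear
  midpoint (33/2,23/2) outside
  → clear
Obstacle 3 [(13,14) (24,14) (24,23)]:
  edge (13,14)–(24,14): crosses AB
  edge (24,14)–(24,23): clear
  edge (24,23)–(13,14): crosses AB
  → BLOCKED
Obstacle 4 [(1,14) (10,17) (10,21) (5,23) (1,20)]:
  edge (1,14)–(10,17): clear
  edge (10,17)–(10,21): clear
  edge (10,21)–(5,23): clear
  edge (5,23)–(1,20): clear
  edge (1,20)–(1,14): clear
  midpoint (33/2,23/2) outside
  → clear

BLOCKED by obstacle 1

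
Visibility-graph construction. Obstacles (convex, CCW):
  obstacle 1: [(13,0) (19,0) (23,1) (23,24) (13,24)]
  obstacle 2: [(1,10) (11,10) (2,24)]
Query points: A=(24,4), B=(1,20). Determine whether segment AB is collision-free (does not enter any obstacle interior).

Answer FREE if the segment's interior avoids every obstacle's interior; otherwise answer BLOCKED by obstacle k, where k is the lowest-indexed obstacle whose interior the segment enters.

Obstacle 1 [(13,0) (19,0) (23,1) (23,24) (13,24)]:
  edge (13,0)–(19,0): clear
  edge (19,0)–(23,1): clear
  edge (23,1)–(23,24): crosses AB
  edge (23,24)–(13,24): clear
  edge (13,24)–(13,0): crosses AB
  → BLOCKED
Obstacle 2 [(1,10) (11,10) (2,24)]:
  edge (1,10)–(11,10): clear
  edge (11,10)–(2,24): crosses AB
  edge (2,24)–(1,10): crosses AB
  → BLOCKED

BLOCKED by obstacle 1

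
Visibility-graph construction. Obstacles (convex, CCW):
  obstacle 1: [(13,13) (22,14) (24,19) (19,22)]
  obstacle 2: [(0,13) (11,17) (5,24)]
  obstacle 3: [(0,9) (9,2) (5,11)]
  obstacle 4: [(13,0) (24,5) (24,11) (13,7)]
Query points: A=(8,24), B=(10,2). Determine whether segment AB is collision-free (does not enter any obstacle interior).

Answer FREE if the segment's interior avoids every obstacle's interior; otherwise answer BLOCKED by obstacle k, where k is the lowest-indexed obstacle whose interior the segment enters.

Obstacle 1 [(13,13) (22,14) (24,19) (19,22)]:
  edge (13,13)–(22,14): clear
  edge (22,14)–(24,19): clear
  edge (24,19)–(19,22): clear
  edge (19,22)–(13,13): clear
  midpoint (9,13) outside
  → clear
Obstacle 2 [(0,13) (11,17) (5,24)]:
  edge (0,13)–(11,17): crosses AB
  edge (11,17)–(5,24): crosses AB
  edge (5,24)–(0,13): clear
  → BLOCKED
Obstacle 3 [(0,9) (9,2) (5,11)]:
  edge (0,9)–(9,2): clear
  edge (9,2)–(5,11): clear
  edge (5,11)–(0,9): clear
  midpoint (9,13) outside
  → clear
Obstacle 4 [(13,0) (24,5) (24,11) (13,7)]:
  edge (13,0)–(24,5): clear
  edge (24,5)–(24,11): clear
  edge (24,11)–(13,7): clear
  edge (13,7)–(13,0): clear
  midpoint (9,13) outside
  → clear

BLOCKED by obstacle 2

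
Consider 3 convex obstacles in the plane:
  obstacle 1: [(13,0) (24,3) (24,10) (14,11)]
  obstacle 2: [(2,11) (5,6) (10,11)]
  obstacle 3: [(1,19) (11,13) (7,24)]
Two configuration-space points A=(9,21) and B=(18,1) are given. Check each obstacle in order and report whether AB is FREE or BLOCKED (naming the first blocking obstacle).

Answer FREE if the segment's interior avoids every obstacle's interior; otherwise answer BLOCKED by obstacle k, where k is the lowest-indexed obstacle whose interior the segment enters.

BLOCKED by obstacle 1

Obstacle 1 [(13,0) (24,3) (24,10) (14,11)]:
  edge (13,0)–(24,3): crosses AB
  edge (24,3)–(24,10): clear
  edge (24,10)–(14,11): clear
  edge (14,11)–(13,0): crosses AB
  → BLOCKED
Obstacle 2 [(2,11) (5,6) (10,11)]:
  edge (2,11)–(5,6): clear
  edge (5,6)–(10,11): clear
  edge (10,11)–(2,11): clear
  midpoint (27/2,11) outside
  → clear
Obstacle 3 [(1,19) (11,13) (7,24)]:
  edge (1,19)–(11,13): clear
  edge (11,13)–(7,24): clear
  edge (7,24)–(1,19): clear
  midpoint (27/2,11) outside
  → clear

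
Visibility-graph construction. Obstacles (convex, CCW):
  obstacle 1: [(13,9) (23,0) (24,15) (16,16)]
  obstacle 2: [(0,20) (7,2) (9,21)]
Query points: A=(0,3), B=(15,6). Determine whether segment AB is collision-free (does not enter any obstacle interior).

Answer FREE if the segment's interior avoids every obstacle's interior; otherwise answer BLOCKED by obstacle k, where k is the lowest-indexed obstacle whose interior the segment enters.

Obstacle 1 [(13,9) (23,0) (24,15) (16,16)]:
  edge (13,9)–(23,0): clear
  edge (23,0)–(24,15): clear
  edge (24,15)–(16,16): clear
  edge (16,16)–(13,9): clear
  midpoint (15/2,9/2) outside
  → clear
Obstacle 2 [(0,20) (7,2) (9,21)]:
  edge (0,20)–(7,2): crosses AB
  edge (7,2)–(9,21): crosses AB
  edge (9,21)–(0,20): clear
  → BLOCKED

BLOCKED by obstacle 2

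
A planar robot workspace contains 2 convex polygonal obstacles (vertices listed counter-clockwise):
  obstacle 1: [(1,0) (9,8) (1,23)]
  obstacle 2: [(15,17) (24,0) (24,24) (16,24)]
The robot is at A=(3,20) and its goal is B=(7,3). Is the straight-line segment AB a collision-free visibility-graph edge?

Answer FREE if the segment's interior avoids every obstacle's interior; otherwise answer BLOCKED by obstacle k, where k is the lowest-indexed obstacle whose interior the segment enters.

BLOCKED by obstacle 1

Obstacle 1 [(1,0) (9,8) (1,23)]:
  edge (1,0)–(9,8): crosses AB
  edge (9,8)–(1,23): crosses AB
  edge (1,23)–(1,0): clear
  → BLOCKED
Obstacle 2 [(15,17) (24,0) (24,24) (16,24)]:
  edge (15,17)–(24,0): clear
  edge (24,0)–(24,24): clear
  edge (24,24)–(16,24): clear
  edge (16,24)–(15,17): clear
  midpoint (5,23/2) outside
  → clear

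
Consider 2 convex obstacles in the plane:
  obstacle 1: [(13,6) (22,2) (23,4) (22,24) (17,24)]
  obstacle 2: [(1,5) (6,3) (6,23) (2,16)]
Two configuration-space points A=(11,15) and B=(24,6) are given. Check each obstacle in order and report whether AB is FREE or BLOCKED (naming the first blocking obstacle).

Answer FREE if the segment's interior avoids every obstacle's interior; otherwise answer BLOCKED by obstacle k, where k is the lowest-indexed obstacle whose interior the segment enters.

Obstacle 1 [(13,6) (22,2) (23,4) (22,24) (17,24)]:
  edge (13,6)–(22,2): clear
  edge (22,2)–(23,4): clear
  edge (23,4)–(22,24): crosses AB
  edge (22,24)–(17,24): clear
  edge (17,24)–(13,6): crosses AB
  → BLOCKED
Obstacle 2 [(1,5) (6,3) (6,23) (2,16)]:
  edge (1,5)–(6,3): clear
  edge (6,3)–(6,23): clear
  edge (6,23)–(2,16): clear
  edge (2,16)–(1,5): clear
  midpoint (35/2,21/2) outside
  → clear

BLOCKED by obstacle 1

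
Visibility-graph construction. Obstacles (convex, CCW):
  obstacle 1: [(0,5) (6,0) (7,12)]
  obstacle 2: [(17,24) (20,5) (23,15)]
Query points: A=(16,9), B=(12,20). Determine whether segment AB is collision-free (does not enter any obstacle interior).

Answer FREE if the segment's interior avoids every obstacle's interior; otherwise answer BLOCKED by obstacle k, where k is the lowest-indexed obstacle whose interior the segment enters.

FREE

Obstacle 1 [(0,5) (6,0) (7,12)]:
  edge (0,5)–(6,0): clear
  edge (6,0)–(7,12): clear
  edge (7,12)–(0,5): clear
  midpoint (14,29/2) outside
  → clear
Obstacle 2 [(17,24) (20,5) (23,15)]:
  edge (17,24)–(20,5): clear
  edge (20,5)–(23,15): clear
  edge (23,15)–(17,24): clear
  midpoint (14,29/2) outside
  → clear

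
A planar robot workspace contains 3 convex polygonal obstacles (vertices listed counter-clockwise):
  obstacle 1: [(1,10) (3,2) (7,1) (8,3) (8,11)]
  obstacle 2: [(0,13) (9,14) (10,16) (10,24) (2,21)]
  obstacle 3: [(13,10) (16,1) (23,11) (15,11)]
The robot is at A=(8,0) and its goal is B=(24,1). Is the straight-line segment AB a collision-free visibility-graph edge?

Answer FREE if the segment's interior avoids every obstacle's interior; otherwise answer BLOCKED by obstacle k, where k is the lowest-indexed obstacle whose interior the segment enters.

FREE

Obstacle 1 [(1,10) (3,2) (7,1) (8,3) (8,11)]:
  edge (1,10)–(3,2): clear
  edge (3,2)–(7,1): clear
  edge (7,1)–(8,3): clear
  edge (8,3)–(8,11): clear
  edge (8,11)–(1,10): clear
  midpoint (16,1/2) outside
  → clear
Obstacle 2 [(0,13) (9,14) (10,16) (10,24) (2,21)]:
  edge (0,13)–(9,14): clear
  edge (9,14)–(10,16): clear
  edge (10,16)–(10,24): clear
  edge (10,24)–(2,21): clear
  edge (2,21)–(0,13): clear
  midpoint (16,1/2) outside
  → clear
Obstacle 3 [(13,10) (16,1) (23,11) (15,11)]:
  edge (13,10)–(16,1): clear
  edge (16,1)–(23,11): clear
  edge (23,11)–(15,11): clear
  edge (15,11)–(13,10): clear
  midpoint (16,1/2) outside
  → clear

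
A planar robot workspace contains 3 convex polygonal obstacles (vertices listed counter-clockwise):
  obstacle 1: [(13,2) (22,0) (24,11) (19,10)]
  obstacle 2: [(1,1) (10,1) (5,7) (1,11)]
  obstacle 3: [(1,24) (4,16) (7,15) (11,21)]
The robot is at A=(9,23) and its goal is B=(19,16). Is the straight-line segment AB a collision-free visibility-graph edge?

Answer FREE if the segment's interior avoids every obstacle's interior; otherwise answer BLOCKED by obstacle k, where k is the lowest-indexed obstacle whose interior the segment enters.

Obstacle 1 [(13,2) (22,0) (24,11) (19,10)]:
  edge (13,2)–(22,0): clear
  edge (22,0)–(24,11): clear
  edge (24,11)–(19,10): clear
  edge (19,10)–(13,2): clear
  midpoint (14,39/2) outside
  → clear
Obstacle 2 [(1,1) (10,1) (5,7) (1,11)]:
  edge (1,1)–(10,1): clear
  edge (10,1)–(5,7): clear
  edge (5,7)–(1,11): clear
  edge (1,11)–(1,1): clear
  midpoint (14,39/2) outside
  → clear
Obstacle 3 [(1,24) (4,16) (7,15) (11,21)]:
  edge (1,24)–(4,16): clear
  edge (4,16)–(7,15): clear
  edge (7,15)–(11,21): clear
  edge (11,21)–(1,24): clear
  midpoint (14,39/2) outside
  → clear

FREE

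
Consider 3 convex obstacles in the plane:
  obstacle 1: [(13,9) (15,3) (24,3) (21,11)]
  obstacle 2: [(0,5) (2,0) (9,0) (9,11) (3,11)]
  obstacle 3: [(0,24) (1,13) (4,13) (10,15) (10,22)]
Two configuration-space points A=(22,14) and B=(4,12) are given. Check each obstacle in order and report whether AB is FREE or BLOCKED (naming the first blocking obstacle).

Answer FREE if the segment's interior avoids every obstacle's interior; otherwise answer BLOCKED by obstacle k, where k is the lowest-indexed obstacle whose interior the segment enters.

FREE

Obstacle 1 [(13,9) (15,3) (24,3) (21,11)]:
  edge (13,9)–(15,3): clear
  edge (15,3)–(24,3): clear
  edge (24,3)–(21,11): clear
  edge (21,11)–(13,9): clear
  midpoint (13,13) outside
  → clear
Obstacle 2 [(0,5) (2,0) (9,0) (9,11) (3,11)]:
  edge (0,5)–(2,0): clear
  edge (2,0)–(9,0): clear
  edge (9,0)–(9,11): clear
  edge (9,11)–(3,11): clear
  edge (3,11)–(0,5): clear
  midpoint (13,13) outside
  → clear
Obstacle 3 [(0,24) (1,13) (4,13) (10,15) (10,22)]:
  edge (0,24)–(1,13): clear
  edge (1,13)–(4,13): clear
  edge (4,13)–(10,15): clear
  edge (10,15)–(10,22): clear
  edge (10,22)–(0,24): clear
  midpoint (13,13) outside
  → clear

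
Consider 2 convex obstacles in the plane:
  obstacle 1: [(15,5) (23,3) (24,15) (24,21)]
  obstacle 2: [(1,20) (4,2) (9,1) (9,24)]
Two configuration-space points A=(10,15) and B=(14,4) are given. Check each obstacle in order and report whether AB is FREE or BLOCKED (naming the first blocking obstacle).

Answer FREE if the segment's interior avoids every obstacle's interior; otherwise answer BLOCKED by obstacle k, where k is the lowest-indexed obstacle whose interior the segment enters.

Obstacle 1 [(15,5) (23,3) (24,15) (24,21)]:
  edge (15,5)–(23,3): clear
  edge (23,3)–(24,15): clear
  edge (24,15)–(24,21): clear
  edge (24,21)–(15,5): clear
  midpoint (12,19/2) outside
  → clear
Obstacle 2 [(1,20) (4,2) (9,1) (9,24)]:
  edge (1,20)–(4,2): clear
  edge (4,2)–(9,1): clear
  edge (9,1)–(9,24): clear
  edge (9,24)–(1,20): clear
  midpoint (12,19/2) outside
  → clear

FREE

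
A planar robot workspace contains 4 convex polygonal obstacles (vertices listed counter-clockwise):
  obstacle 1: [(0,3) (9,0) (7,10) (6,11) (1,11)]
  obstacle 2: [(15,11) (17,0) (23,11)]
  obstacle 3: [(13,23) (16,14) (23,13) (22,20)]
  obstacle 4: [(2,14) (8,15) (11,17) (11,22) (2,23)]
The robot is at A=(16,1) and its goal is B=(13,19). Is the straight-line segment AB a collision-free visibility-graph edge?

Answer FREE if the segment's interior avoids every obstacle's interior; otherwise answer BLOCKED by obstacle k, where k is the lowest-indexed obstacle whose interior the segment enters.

FREE

Obstacle 1 [(0,3) (9,0) (7,10) (6,11) (1,11)]:
  edge (0,3)–(9,0): clear
  edge (9,0)–(7,10): clear
  edge (7,10)–(6,11): clear
  edge (6,11)–(1,11): clear
  edge (1,11)–(0,3): clear
  midpoint (29/2,10) outside
  → clear
Obstacle 2 [(15,11) (17,0) (23,11)]:
  edge (15,11)–(17,0): clear
  edge (17,0)–(23,11): clear
  edge (23,11)–(15,11): clear
  midpoint (29/2,10) outside
  → clear
Obstacle 3 [(13,23) (16,14) (23,13) (22,20)]:
  edge (13,23)–(16,14): clear
  edge (16,14)–(23,13): clear
  edge (23,13)–(22,20): clear
  edge (22,20)–(13,23): clear
  midpoint (29/2,10) outside
  → clear
Obstacle 4 [(2,14) (8,15) (11,17) (11,22) (2,23)]:
  edge (2,14)–(8,15): clear
  edge (8,15)–(11,17): clear
  edge (11,17)–(11,22): clear
  edge (11,22)–(2,23): clear
  edge (2,23)–(2,14): clear
  midpoint (29/2,10) outside
  → clear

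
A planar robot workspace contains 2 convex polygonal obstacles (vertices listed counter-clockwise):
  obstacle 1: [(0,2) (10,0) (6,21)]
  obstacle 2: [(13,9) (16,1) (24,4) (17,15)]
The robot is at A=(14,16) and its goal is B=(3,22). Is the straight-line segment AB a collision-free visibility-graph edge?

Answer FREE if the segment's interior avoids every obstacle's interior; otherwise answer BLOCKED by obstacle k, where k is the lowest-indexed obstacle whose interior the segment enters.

BLOCKED by obstacle 1

Obstacle 1 [(0,2) (10,0) (6,21)]:
  edge (0,2)–(10,0): clear
  edge (10,0)–(6,21): crosses AB
  edge (6,21)–(0,2): crosses AB
  → BLOCKED
Obstacle 2 [(13,9) (16,1) (24,4) (17,15)]:
  edge (13,9)–(16,1): clear
  edge (16,1)–(24,4): clear
  edge (24,4)–(17,15): clear
  edge (17,15)–(13,9): clear
  midpoint (17/2,19) outside
  → clear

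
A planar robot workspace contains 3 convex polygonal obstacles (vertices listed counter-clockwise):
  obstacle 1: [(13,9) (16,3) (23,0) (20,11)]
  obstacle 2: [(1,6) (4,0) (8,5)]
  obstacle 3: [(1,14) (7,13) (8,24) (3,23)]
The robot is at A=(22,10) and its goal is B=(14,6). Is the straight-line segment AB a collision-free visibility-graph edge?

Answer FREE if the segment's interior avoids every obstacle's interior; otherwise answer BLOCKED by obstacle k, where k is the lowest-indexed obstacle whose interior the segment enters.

BLOCKED by obstacle 1

Obstacle 1 [(13,9) (16,3) (23,0) (20,11)]:
  edge (13,9)–(16,3): crosses AB
  edge (16,3)–(23,0): clear
  edge (23,0)–(20,11): crosses AB
  edge (20,11)–(13,9): clear
  → BLOCKED
Obstacle 2 [(1,6) (4,0) (8,5)]:
  edge (1,6)–(4,0): clear
  edge (4,0)–(8,5): clear
  edge (8,5)–(1,6): clear
  midpoint (18,8) outside
  → clear
Obstacle 3 [(1,14) (7,13) (8,24) (3,23)]:
  edge (1,14)–(7,13): clear
  edge (7,13)–(8,24): clear
  edge (8,24)–(3,23): clear
  edge (3,23)–(1,14): clear
  midpoint (18,8) outside
  → clear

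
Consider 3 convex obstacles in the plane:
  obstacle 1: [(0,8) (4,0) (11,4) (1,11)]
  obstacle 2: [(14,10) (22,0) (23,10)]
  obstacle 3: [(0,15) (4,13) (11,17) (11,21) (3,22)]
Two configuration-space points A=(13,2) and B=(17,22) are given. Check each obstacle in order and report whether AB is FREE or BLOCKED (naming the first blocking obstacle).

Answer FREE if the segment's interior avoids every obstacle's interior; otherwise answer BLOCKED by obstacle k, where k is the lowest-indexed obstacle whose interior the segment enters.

BLOCKED by obstacle 2

Obstacle 1 [(0,8) (4,0) (11,4) (1,11)]:
  edge (0,8)–(4,0): clear
  edge (4,0)–(11,4): clear
  edge (11,4)–(1,11): clear
  edge (1,11)–(0,8): clear
  midpoint (15,12) outside
  → clear
Obstacle 2 [(14,10) (22,0) (23,10)]:
  edge (14,10)–(22,0): crosses AB
  edge (22,0)–(23,10): clear
  edge (23,10)–(14,10): crosses AB
  → BLOCKED
Obstacle 3 [(0,15) (4,13) (11,17) (11,21) (3,22)]:
  edge (0,15)–(4,13): clear
  edge (4,13)–(11,17): clear
  edge (11,17)–(11,21): clear
  edge (11,21)–(3,22): clear
  edge (3,22)–(0,15): clear
  midpoint (15,12) outside
  → clear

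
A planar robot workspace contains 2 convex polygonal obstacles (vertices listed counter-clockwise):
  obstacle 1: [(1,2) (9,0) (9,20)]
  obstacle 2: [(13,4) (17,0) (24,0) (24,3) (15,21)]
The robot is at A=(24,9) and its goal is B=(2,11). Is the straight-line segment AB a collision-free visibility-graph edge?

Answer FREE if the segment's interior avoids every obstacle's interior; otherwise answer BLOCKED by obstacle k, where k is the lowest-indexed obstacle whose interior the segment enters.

BLOCKED by obstacle 1

Obstacle 1 [(1,2) (9,0) (9,20)]:
  edge (1,2)–(9,0): clear
  edge (9,0)–(9,20): crosses AB
  edge (9,20)–(1,2): crosses AB
  → BLOCKED
Obstacle 2 [(13,4) (17,0) (24,0) (24,3) (15,21)]:
  edge (13,4)–(17,0): clear
  edge (17,0)–(24,0): clear
  edge (24,0)–(24,3): clear
  edge (24,3)–(15,21): crosses AB
  edge (15,21)–(13,4): crosses AB
  → BLOCKED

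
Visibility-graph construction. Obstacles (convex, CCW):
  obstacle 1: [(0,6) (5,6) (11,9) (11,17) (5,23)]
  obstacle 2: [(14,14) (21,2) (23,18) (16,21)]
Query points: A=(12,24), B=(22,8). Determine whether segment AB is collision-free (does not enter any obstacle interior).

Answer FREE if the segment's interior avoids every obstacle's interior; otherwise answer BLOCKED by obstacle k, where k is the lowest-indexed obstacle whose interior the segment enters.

BLOCKED by obstacle 2

Obstacle 1 [(0,6) (5,6) (11,9) (11,17) (5,23)]:
  edge (0,6)–(5,6): clear
  edge (5,6)–(11,9): clear
  edge (11,9)–(11,17): clear
  edge (11,17)–(5,23): clear
  edge (5,23)–(0,6): clear
  midpoint (17,16) outside
  → clear
Obstacle 2 [(14,14) (21,2) (23,18) (16,21)]:
  edge (14,14)–(21,2): clear
  edge (21,2)–(23,18): crosses AB
  edge (23,18)–(16,21): clear
  edge (16,21)–(14,14): crosses AB
  → BLOCKED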